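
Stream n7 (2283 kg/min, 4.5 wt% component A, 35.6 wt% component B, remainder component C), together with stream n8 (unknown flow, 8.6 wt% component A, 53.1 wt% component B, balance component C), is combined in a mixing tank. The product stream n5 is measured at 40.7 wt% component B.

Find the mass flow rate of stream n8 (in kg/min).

Let n8 be the unknown flow. Total out = 2283 + n8.
component B balance: 812.75 + 0.531·n8 = 0.407·(2283 + n8)
(0.531 − 0.407)·n8 = 0.407×2283 − 812.75 = 116.43
n8 = 116.43 / 0.124 = 938.98 kg/min

939 kg/min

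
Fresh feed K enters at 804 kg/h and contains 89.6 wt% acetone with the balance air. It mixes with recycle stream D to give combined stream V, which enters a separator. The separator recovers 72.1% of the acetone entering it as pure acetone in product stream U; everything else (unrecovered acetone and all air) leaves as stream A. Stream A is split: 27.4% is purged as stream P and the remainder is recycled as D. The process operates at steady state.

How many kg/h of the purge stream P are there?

air enters only via K and leaves only via the purge: 804×0.104 = 0.274×(air in A), and the separator passes all air, so air in V = air in A = 305.17 kg/h.
acetone in V: m_A = 804×0.896 + (1−0.274)·(1−0.721)·m_A, so m_A = 720.38/0.7974 = 903.36 kg/h.
A = (1−0.721)×903.36 + 305.17 = 557.21 kg/h.
Purge P = 0.274×557.21 = 152.67 kg/h.

152.7 kg/h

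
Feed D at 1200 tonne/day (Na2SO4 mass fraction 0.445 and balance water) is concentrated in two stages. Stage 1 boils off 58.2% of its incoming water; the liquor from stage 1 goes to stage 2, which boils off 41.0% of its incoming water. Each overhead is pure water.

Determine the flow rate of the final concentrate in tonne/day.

698.2 tonne/day

water in feed = 1200×0.555 = 666 tonne/day.
After stage 1: water left = (1−0.582)×666 = 278.39; stream total = 812.39 tonne/day.
After stage 2: water left = (1−0.410)×278.39 = 164.25; final concentrate = 698.25 tonne/day.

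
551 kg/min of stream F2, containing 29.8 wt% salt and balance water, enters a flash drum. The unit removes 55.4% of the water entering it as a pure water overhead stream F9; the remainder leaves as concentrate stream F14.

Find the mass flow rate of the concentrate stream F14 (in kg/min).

336.7 kg/min

water entering = 551×0.702 = 386.8 kg/min; overhead removed = 0.554×386.8 = 214.29 kg/min.
Concentrate = 551 − 214.29 = 336.71 kg/min.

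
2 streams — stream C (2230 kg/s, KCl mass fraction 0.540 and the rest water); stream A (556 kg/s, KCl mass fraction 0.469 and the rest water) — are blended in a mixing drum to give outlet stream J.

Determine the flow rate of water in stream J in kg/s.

1321 kg/s

water out = water in = 2230×0.460 + 556×0.531 = 1321 kg/s.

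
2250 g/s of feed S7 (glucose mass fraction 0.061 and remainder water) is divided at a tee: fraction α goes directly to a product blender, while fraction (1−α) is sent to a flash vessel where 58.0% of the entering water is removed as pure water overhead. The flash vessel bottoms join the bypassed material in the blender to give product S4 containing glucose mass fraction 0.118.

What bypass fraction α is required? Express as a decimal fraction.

All 2250×0.061 = 137.25 g/s of glucose reaches S4, so S4 = 137.25/0.118 = 1163.1 g/s and vapour = 1086.9 g/s.
The evaporator receives (1−α)·2250 of feed at 0.939 water and removes 0.580 of that water:
0.580×0.939×(1−α)×2250 = 1086.9
(1−α) = 1086.9/1225.4 = 0.8870;  α = 0.1130.

0.113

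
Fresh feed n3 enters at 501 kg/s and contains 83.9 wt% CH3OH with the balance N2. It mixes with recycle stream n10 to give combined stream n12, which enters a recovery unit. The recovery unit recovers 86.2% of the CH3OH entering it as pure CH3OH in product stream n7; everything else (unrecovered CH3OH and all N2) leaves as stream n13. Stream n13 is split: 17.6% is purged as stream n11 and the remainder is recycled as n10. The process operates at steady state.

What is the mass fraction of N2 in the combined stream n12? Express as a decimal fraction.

0.491

N2 enters only via n3 and leaves only via the purge: 501×0.161 = 0.176×(N2 in n13), and the recovery unit passes all N2, so N2 in n12 = N2 in n13 = 458.3 kg/s.
CH3OH in n12: m_A = 501×0.839 + (1−0.176)·(1−0.862)·m_A, so m_A = 420.34/0.8863 = 474.27 kg/s.
n12 = 474.27 + 458.3 = 932.57 kg/s.
N2 fraction in n12 = 458.3/932.57 = 0.491.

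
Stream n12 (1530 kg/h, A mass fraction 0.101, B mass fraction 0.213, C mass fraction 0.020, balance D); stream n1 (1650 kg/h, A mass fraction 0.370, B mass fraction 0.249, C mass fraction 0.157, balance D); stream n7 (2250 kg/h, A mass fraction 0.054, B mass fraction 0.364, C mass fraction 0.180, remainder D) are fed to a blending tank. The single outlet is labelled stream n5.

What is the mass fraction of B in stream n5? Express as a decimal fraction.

0.287

Total flow out = 1530 + 1650 + 2250 = 5430 kg/h.
B in = 1530×0.213 + 1650×0.249 + 2250×0.364 = 1555.7 kg/h.
B mass fraction in n5 = 1555.7/5430 = 0.287.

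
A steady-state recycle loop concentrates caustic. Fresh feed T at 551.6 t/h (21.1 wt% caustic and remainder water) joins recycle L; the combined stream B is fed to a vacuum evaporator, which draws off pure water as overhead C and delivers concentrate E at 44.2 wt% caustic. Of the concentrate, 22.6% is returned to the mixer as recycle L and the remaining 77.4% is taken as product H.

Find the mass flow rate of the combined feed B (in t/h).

628.5 t/h

Overall caustic balance (none leaves overhead): caustic in fresh feed = caustic in product, i.e. 551.6×0.211 = (1−0.226)·E·0.442.
E = 116.39/(0.442×0.774) = 340.21 t/h.
Recycle L = 0.226×340.21 = 76.887 t/h.
Combined feed B = 551.6 + 76.887 = 628.49 t/h.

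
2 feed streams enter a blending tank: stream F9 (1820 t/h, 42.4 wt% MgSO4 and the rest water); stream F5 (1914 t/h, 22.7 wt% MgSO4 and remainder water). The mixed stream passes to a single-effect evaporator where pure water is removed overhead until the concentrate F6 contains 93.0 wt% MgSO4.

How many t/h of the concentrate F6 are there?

1297 t/h

MgSO4 entering = 1820×0.424 + 1914×0.227 = 1206.2 t/h.
All MgSO4 reports to F6, so F6 = 1206.2/0.930 = 1296.9 t/h.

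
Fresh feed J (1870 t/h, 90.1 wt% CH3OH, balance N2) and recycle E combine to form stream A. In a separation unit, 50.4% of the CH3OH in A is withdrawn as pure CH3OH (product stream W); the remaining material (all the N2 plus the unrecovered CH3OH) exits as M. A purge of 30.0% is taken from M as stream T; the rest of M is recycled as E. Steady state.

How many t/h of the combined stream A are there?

N2 enters only via J and leaves only via the purge: 1870×0.099 = 0.300×(N2 in M), and the separation unit passes all N2, so N2 in A = N2 in M = 617.1 t/h.
CH3OH in A: m_A = 1870×0.901 + (1−0.300)·(1−0.504)·m_A, so m_A = 1684.9/0.6528 = 2581 t/h.
A = 2581 + 617.1 = 3198.1 t/h.

3198 t/h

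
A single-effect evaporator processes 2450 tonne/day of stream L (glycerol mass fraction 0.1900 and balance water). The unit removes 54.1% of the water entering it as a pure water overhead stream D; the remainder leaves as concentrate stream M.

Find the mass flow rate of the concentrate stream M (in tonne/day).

water entering = 2450×0.810 = 1984.5 tonne/day; overhead removed = 0.541×1984.5 = 1073.6 tonne/day.
Concentrate = 2450 − 1073.6 = 1376.4 tonne/day.

1376 tonne/day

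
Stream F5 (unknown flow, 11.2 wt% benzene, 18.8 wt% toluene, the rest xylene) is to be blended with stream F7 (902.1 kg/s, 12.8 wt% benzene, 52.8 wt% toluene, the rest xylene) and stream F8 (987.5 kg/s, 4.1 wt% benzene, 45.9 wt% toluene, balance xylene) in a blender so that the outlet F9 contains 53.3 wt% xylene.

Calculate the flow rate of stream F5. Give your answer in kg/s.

1216 kg/s

Let F5 be the unknown flow. Total out = 1889.6 + F5.
xylene balance: 804.07 + 0.700·F5 = 0.533·(1889.6 + F5)
(0.700 − 0.533)·F5 = 0.533×1889.6 − 804.07 = 203.08
F5 = 203.08 / 0.167 = 1216.1 kg/s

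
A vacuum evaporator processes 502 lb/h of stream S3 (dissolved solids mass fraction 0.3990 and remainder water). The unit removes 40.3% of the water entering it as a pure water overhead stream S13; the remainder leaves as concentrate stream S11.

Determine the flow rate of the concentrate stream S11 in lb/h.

water entering = 502×0.601 = 301.7 lb/h; overhead removed = 0.403×301.7 = 121.59 lb/h.
Concentrate = 502 − 121.59 = 380.41 lb/h.

380.4 lb/h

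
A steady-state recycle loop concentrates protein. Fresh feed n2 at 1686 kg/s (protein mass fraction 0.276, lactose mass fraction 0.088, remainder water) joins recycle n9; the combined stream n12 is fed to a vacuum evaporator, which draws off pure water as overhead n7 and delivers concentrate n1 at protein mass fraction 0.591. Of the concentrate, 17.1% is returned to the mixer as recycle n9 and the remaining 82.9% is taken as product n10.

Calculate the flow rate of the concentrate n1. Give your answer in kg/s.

Overall protein balance (none leaves overhead): protein in fresh feed = protein in product, i.e. 1686×0.276 = (1−0.171)·n1·0.591.
n1 = 465.34/(0.591×0.829) = 949.78 kg/s.

949.8 kg/s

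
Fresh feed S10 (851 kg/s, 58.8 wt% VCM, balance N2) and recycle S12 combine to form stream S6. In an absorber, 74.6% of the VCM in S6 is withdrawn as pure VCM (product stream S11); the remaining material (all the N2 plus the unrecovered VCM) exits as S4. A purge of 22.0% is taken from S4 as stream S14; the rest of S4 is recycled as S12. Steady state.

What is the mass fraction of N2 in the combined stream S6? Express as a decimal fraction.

0.7186

N2 enters only via S10 and leaves only via the purge: 851×0.412 = 0.220×(N2 in S4), and the absorber passes all N2, so N2 in S6 = N2 in S4 = 1593.7 kg/s.
VCM in S6: m_A = 851×0.588 + (1−0.220)·(1−0.746)·m_A, so m_A = 500.39/0.8019 = 624.02 kg/s.
S6 = 624.02 + 1593.7 = 2217.7 kg/s.
N2 fraction in S6 = 1593.7/2217.7 = 0.7186.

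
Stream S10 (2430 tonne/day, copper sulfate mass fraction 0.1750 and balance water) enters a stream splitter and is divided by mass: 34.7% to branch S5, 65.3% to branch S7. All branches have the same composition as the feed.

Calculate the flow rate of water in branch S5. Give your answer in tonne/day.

Branch S5 total = 0.347×2430 = 843.21 tonne/day.
water in S5 = 0.825×843.21 = 695.65 tonne/day.

695.6 tonne/day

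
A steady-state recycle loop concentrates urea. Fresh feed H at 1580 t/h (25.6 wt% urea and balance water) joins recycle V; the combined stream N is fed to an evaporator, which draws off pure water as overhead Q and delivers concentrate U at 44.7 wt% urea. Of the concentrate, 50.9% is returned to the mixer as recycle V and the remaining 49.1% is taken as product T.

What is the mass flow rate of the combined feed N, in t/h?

2518 t/h

Overall urea balance (none leaves overhead): urea in fresh feed = urea in product, i.e. 1580×0.256 = (1−0.509)·U·0.447.
U = 404.48/(0.447×0.491) = 1842.9 t/h.
Recycle V = 0.509×1842.9 = 938.05 t/h.
Combined feed N = 1580 + 938.05 = 2518 t/h.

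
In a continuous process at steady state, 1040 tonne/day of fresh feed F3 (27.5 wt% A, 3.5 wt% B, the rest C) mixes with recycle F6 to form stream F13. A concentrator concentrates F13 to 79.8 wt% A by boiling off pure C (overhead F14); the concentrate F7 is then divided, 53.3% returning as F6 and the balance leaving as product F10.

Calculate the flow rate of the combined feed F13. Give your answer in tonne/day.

1449 tonne/day

Overall A balance (none leaves overhead): A in fresh feed = A in product, i.e. 1040×0.275 = (1−0.533)·F7·0.798.
F7 = 286/(0.798×0.467) = 767.44 tonne/day.
Recycle F6 = 0.533×767.44 = 409.05 tonne/day.
Combined feed F13 = 1040 + 409.05 = 1449 tonne/day.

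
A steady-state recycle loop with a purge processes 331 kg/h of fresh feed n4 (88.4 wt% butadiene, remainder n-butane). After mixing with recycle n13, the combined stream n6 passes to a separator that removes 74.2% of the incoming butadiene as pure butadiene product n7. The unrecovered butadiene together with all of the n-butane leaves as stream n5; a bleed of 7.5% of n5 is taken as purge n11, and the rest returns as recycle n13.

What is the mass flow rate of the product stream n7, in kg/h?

285.2 kg/h

butadiene in n6: m_A = 331×0.884 + (1−0.075)·(1−0.742)·m_A, so m_A = 292.6/0.7613 = 384.32 kg/h.
Product n7 = 0.742×384.32 = 285.17 kg/h.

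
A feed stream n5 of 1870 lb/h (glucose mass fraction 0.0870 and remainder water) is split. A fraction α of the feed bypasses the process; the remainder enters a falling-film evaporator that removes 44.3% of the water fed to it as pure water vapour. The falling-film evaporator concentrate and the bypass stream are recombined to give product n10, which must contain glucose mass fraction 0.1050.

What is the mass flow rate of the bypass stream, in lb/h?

All 1870×0.087 = 162.69 lb/h of glucose reaches n10, so n10 = 162.69/0.105 = 1549.4 lb/h and vapour = 320.57 lb/h.
The evaporator receives (1−α)·1870 of feed at 0.913 water and removes 0.443 of that water:
0.443×0.913×(1−α)×1870 = 320.57
(1−α) = 320.57/756.34 = 0.4238;  α = 0.5762.
Bypass flow = 0.5762×1870 = 1077.4 lb/h.

1077 lb/h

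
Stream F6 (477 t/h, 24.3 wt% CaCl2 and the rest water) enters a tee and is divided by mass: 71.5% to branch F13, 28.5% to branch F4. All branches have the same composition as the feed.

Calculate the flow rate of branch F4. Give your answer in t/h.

135.9 t/h

Branch F4 flow = 0.285×477 = 135.94 t/h.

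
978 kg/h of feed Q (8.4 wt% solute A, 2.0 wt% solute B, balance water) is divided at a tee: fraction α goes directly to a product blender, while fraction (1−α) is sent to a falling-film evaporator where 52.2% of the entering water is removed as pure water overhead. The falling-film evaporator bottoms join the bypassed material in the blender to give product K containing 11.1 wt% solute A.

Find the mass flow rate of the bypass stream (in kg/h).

All 978×0.084 = 82.152 kg/h of solute A reaches K, so K = 82.152/0.111 = 740.11 kg/h and vapour = 237.89 kg/h.
The evaporator receives (1−α)·978 of feed at 0.896 water and removes 0.522 of that water:
0.522×0.896×(1−α)×978 = 237.89
(1−α) = 237.89/457.42 = 0.5201;  α = 0.4799.
Bypass flow = 0.4799×978 = 469.37 kg/h.

469.4 kg/h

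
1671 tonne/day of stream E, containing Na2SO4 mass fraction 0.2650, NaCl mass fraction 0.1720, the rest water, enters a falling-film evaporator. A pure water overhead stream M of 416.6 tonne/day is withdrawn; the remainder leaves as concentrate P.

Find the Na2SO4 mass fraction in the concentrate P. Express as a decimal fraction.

0.3530

Na2SO4 is not removed: 1671×0.265 = 442.81 tonne/day of Na2SO4 enters P.
Concentrate = 1671 − 416.6 = 1254.4 tonne/day.
Mass fraction = 442.81/1254.4 = 0.3530.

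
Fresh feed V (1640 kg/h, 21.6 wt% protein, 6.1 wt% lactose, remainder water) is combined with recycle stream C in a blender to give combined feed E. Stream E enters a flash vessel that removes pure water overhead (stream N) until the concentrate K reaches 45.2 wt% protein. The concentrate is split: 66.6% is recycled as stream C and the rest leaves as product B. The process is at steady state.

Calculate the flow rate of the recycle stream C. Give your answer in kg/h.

Overall protein balance (none leaves overhead): protein in fresh feed = protein in product, i.e. 1640×0.216 = (1−0.666)·K·0.452.
K = 354.24/(0.452×0.334) = 2346.5 kg/h.
Recycle C = 0.666×2346.5 = 1562.7 kg/h.

1563 kg/h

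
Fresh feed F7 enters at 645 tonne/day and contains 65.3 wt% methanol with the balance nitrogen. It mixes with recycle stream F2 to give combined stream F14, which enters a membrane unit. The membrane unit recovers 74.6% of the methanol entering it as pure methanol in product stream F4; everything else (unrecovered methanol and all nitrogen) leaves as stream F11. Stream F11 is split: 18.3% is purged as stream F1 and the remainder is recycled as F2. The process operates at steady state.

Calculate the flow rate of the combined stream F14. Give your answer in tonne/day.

nitrogen enters only via F7 and leaves only via the purge: 645×0.347 = 0.183×(nitrogen in F11), and the membrane unit passes all nitrogen, so nitrogen in F14 = nitrogen in F11 = 1223 tonne/day.
methanol in F14: m_A = 645×0.653 + (1−0.183)·(1−0.746)·m_A, so m_A = 421.19/0.7925 = 531.48 tonne/day.
F14 = 531.48 + 1223 = 1754.5 tonne/day.

1755 tonne/day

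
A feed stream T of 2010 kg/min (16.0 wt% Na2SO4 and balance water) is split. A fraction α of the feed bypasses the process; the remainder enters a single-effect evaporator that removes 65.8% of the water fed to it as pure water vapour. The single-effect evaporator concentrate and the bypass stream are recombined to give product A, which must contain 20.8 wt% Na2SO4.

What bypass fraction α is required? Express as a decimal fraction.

0.582

All 2010×0.160 = 321.6 kg/min of Na2SO4 reaches A, so A = 321.6/0.208 = 1546.2 kg/min and vapour = 463.85 kg/min.
The evaporator receives (1−α)·2010 of feed at 0.840 water and removes 0.658 of that water:
0.658×0.840×(1−α)×2010 = 463.85
(1−α) = 463.85/1111 = 0.4175;  α = 0.5825.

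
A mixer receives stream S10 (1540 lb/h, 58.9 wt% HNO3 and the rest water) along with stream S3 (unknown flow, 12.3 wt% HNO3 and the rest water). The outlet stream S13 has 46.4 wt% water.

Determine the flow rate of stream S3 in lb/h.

197.6 lb/h

Let S3 be the unknown flow. Total out = 1540 + S3.
water balance: 632.94 + 0.877·S3 = 0.464·(1540 + S3)
(0.877 − 0.464)·S3 = 0.464×1540 − 632.94 = 81.62
S3 = 81.62 / 0.413 = 197.63 lb/h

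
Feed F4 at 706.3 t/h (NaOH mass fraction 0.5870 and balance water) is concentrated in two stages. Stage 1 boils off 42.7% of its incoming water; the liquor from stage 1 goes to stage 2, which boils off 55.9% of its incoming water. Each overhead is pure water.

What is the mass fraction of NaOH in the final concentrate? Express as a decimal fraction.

water in feed = 706.3×0.413 = 291.7 t/h.
After stage 1: water left = (1−0.427)×291.7 = 167.15; stream total = 581.74 t/h.
After stage 2: water left = (1−0.559)×167.15 = 73.711; final concentrate = 488.31 t/h.
NaOH fraction = 414.6/488.31 = 0.8490.

0.8490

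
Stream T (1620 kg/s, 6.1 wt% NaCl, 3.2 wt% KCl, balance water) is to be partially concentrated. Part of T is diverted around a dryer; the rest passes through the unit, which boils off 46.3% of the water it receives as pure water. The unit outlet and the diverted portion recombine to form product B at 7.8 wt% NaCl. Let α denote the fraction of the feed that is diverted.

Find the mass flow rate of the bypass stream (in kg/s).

779.2 kg/s

All 1620×0.061 = 98.82 kg/s of NaCl reaches B, so B = 98.82/0.078 = 1266.9 kg/s and vapour = 353.08 kg/s.
The evaporator receives (1−α)·1620 of feed at 0.907 water and removes 0.463 of that water:
0.463×0.907×(1−α)×1620 = 353.08
(1−α) = 353.08/680.3 = 0.5190;  α = 0.4810.
Bypass flow = 0.4810×1620 = 779.22 kg/s.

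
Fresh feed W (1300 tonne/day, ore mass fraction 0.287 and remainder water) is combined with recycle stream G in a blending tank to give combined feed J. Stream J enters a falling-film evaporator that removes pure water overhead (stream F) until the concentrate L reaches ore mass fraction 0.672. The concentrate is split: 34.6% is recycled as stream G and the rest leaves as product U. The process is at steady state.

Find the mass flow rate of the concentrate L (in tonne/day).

848.9 tonne/day

Overall ore balance (none leaves overhead): ore in fresh feed = ore in product, i.e. 1300×0.287 = (1−0.346)·L·0.672.
L = 373.1/(0.672×0.654) = 848.94 tonne/day.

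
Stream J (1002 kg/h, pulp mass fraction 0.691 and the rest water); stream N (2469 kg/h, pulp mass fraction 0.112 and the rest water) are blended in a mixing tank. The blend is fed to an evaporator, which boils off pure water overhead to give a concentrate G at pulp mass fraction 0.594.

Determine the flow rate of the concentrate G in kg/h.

pulp entering = 1002×0.691 + 2469×0.112 = 968.91 kg/h.
All pulp reports to G, so G = 968.91/0.594 = 1631.2 kg/h.

1631 kg/h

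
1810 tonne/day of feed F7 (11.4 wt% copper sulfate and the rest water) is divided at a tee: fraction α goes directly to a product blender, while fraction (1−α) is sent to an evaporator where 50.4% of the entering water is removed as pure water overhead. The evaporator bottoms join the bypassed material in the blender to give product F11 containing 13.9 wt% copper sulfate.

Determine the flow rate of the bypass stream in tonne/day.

All 1810×0.114 = 206.34 tonne/day of copper sulfate reaches F11, so F11 = 206.34/0.139 = 1484.5 tonne/day and vapour = 325.54 tonne/day.
The evaporator receives (1−α)·1810 of feed at 0.886 water and removes 0.504 of that water:
0.504×0.886×(1−α)×1810 = 325.54
(1−α) = 325.54/808.24 = 0.4028;  α = 0.5972.
Bypass flow = 0.5972×1810 = 1081 tonne/day.

1081 tonne/day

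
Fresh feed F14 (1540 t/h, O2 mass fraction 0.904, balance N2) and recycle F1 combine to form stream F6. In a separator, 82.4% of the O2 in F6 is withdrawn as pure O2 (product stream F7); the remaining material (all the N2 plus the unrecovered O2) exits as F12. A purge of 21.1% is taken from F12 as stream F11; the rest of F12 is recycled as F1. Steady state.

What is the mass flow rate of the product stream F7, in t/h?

1332 t/h

O2 in F6: m_A = 1540×0.904 + (1−0.211)·(1−0.824)·m_A, so m_A = 1392.2/0.8611 = 1616.7 t/h.
Product F7 = 0.824×1616.7 = 1332.1 t/h.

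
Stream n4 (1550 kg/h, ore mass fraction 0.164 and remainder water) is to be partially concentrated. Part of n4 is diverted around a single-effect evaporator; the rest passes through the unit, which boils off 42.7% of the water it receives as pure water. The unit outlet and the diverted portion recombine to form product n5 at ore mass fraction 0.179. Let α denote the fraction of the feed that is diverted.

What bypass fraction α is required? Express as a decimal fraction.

0.765

All 1550×0.164 = 254.2 kg/h of ore reaches n5, so n5 = 254.2/0.179 = 1420.1 kg/h and vapour = 129.89 kg/h.
The evaporator receives (1−α)·1550 of feed at 0.836 water and removes 0.427 of that water:
0.427×0.836×(1−α)×1550 = 129.89
(1−α) = 129.89/553.31 = 0.2347;  α = 0.7653.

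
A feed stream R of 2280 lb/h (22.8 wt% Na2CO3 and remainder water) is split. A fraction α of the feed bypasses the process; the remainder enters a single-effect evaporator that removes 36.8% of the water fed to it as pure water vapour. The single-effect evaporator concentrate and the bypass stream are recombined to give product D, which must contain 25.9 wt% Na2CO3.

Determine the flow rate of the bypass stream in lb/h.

All 2280×0.228 = 519.84 lb/h of Na2CO3 reaches D, so D = 519.84/0.259 = 2007.1 lb/h and vapour = 272.9 lb/h.
The evaporator receives (1−α)·2280 of feed at 0.772 water and removes 0.368 of that water:
0.368×0.772×(1−α)×2280 = 272.9
(1−α) = 272.9/647.74 = 0.4213;  α = 0.5787.
Bypass flow = 0.5787×2280 = 1319.4 lb/h.

1319 lb/h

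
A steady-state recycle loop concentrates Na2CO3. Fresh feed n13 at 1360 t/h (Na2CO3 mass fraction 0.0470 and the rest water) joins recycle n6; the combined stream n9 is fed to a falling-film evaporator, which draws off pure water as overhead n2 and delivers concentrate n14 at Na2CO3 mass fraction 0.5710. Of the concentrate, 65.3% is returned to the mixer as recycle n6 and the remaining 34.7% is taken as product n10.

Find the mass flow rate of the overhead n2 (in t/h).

1248 t/h

Overall Na2CO3 balance (none leaves overhead): Na2CO3 in fresh feed = Na2CO3 in product, i.e. 1360×0.047 = (1−0.653)·n14·0.571.
n14 = 63.92/(0.571×0.347) = 322.61 t/h.
Recycle n6 = 0.653×322.61 = 210.66 t/h.
Combined feed n9 = 1360 + 210.66 = 1570.7 t/h.
Overhead n2 = n9 − n14 = 1570.7 − 322.61 = 1248.1 t/h.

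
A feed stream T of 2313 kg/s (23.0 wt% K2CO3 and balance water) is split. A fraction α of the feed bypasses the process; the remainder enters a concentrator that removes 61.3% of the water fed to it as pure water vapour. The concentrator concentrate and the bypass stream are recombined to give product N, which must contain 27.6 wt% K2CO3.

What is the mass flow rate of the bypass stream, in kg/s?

1496 kg/s

All 2313×0.230 = 531.99 kg/s of K2CO3 reaches N, so N = 531.99/0.276 = 1927.5 kg/s and vapour = 385.5 kg/s.
The evaporator receives (1−α)·2313 of feed at 0.770 water and removes 0.613 of that water:
0.613×0.770×(1−α)×2313 = 385.5
(1−α) = 385.5/1091.8 = 0.3531;  α = 0.6469.
Bypass flow = 0.6469×2313 = 1496.3 kg/s.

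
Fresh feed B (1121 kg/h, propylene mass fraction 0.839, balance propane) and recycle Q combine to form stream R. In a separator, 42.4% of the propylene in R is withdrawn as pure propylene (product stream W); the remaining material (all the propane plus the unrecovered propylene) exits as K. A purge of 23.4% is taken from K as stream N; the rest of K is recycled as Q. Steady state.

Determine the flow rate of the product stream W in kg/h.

713.7 kg/h

propylene in R: m_A = 1121×0.839 + (1−0.234)·(1−0.424)·m_A, so m_A = 940.52/0.5588 = 1683.2 kg/h.
Product W = 0.424×1683.2 = 713.66 kg/h.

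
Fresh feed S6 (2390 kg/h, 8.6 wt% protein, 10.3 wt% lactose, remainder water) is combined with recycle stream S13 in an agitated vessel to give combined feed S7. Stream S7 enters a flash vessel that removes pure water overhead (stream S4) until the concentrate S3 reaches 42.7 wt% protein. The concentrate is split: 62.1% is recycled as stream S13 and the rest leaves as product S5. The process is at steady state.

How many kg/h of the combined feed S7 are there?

3179 kg/h

Overall protein balance (none leaves overhead): protein in fresh feed = protein in product, i.e. 2390×0.086 = (1−0.621)·S3·0.427.
S3 = 205.54/(0.427×0.379) = 1270.1 kg/h.
Recycle S13 = 0.621×1270.1 = 788.72 kg/h.
Combined feed S7 = 2390 + 788.72 = 3178.7 kg/h.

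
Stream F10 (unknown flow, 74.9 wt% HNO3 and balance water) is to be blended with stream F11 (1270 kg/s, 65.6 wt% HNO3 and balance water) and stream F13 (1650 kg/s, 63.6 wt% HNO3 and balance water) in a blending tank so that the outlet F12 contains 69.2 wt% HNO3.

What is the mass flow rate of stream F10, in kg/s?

2423 kg/s

Let F10 be the unknown flow. Total out = 2920 + F10.
HNO3 balance: 1882.5 + 0.749·F10 = 0.692·(2920 + F10)
(0.749 − 0.692)·F10 = 0.692×2920 − 1882.5 = 138.12
F10 = 138.12 / 0.057 = 2423.2 kg/s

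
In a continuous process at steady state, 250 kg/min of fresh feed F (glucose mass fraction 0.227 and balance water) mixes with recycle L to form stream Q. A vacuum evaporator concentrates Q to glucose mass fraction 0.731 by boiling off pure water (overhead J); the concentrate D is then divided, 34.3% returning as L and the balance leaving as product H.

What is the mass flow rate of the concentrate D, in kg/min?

118.2 kg/min

Overall glucose balance (none leaves overhead): glucose in fresh feed = glucose in product, i.e. 250×0.227 = (1−0.343)·D·0.731.
D = 56.75/(0.731×0.657) = 118.16 kg/min.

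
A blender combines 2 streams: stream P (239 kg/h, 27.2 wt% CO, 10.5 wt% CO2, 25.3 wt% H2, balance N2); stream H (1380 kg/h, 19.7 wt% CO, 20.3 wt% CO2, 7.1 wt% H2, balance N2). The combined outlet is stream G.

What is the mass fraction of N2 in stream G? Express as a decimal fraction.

0.506

Total flow out = 239 + 1380 = 1619 kg/h.
N2 in = 239×0.370 + 1380×0.529 = 818.45 kg/h.
N2 mass fraction in G = 818.45/1619 = 0.506.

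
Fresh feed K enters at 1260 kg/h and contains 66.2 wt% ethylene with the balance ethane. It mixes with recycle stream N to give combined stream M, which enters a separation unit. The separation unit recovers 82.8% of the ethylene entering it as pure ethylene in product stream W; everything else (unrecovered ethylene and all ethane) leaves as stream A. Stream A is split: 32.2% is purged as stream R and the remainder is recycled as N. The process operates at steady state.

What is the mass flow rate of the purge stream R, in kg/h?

ethane enters only via K and leaves only via the purge: 1260×0.338 = 0.322×(ethane in A), and the separation unit passes all ethane, so ethane in M = ethane in A = 1322.6 kg/h.
ethylene in M: m_A = 1260×0.662 + (1−0.322)·(1−0.828)·m_A, so m_A = 834.12/0.8834 = 944.23 kg/h.
A = (1−0.828)×944.23 + 1322.6 = 1485 kg/h.
Purge R = 0.322×1485 = 478.18 kg/h.

478.2 kg/h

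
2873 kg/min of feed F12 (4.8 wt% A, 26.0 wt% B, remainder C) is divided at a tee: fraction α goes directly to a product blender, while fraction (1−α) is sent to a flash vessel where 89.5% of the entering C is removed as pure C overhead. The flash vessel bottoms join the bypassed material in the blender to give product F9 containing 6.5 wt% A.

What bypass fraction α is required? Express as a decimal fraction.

0.578

All 2873×0.048 = 137.9 kg/min of A reaches F9, so F9 = 137.9/0.065 = 2121.6 kg/min and vapour = 751.4 kg/min.
The evaporator receives (1−α)·2873 of feed at 0.692 C and removes 0.895 of that C:
0.895×0.692×(1−α)×2873 = 751.4
(1−α) = 751.4/1779.4 = 0.4223;  α = 0.5777.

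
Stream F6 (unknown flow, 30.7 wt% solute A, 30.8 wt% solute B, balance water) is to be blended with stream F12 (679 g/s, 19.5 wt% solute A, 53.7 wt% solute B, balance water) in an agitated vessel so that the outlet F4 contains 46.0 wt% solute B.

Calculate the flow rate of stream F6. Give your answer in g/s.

344 g/s

Let F6 be the unknown flow. Total out = 679 + F6.
solute B balance: 364.62 + 0.308·F6 = 0.460·(679 + F6)
(0.308 − 0.460)·F6 = 0.460×679 − 364.62 = -52.283
F6 = -52.283 / -0.152 = 343.97 g/s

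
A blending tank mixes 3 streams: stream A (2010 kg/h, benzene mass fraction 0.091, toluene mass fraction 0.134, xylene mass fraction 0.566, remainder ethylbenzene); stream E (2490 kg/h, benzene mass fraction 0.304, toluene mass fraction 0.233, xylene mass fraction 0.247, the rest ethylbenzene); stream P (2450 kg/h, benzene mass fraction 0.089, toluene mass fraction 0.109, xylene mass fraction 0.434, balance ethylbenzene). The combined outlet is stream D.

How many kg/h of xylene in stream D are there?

2816 kg/h

xylene out = xylene in = 2010×0.566 + 2490×0.247 + 2450×0.434 = 2816 kg/h.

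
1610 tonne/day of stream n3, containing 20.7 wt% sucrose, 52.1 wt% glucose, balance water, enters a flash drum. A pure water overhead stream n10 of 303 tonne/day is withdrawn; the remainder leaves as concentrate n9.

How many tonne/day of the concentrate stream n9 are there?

Concentrate = 1610 − 303 = 1307 tonne/day.

1307 tonne/day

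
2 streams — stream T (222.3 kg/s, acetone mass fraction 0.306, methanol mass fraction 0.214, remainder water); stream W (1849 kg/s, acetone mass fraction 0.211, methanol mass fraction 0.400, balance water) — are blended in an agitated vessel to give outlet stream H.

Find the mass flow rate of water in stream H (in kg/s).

826 kg/s

water out = water in = 222.3×0.480 + 1849×0.389 = 825.96 kg/s.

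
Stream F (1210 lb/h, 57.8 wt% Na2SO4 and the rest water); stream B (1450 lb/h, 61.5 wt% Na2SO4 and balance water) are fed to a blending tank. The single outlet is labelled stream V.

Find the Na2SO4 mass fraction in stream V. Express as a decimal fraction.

Total flow out = 1210 + 1450 = 2660 lb/h.
Na2SO4 in = 1210×0.578 + 1450×0.615 = 1591.1 lb/h.
Na2SO4 mass fraction in V = 1591.1/2660 = 0.5982.

0.5982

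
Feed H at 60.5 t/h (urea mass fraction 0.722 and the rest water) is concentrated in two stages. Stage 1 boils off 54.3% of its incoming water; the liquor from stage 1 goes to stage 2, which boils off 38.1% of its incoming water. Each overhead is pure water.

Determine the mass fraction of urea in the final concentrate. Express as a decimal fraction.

0.902

water in feed = 60.5×0.278 = 16.819 t/h.
After stage 1: water left = (1−0.543)×16.819 = 7.6863; stream total = 51.367 t/h.
After stage 2: water left = (1−0.381)×7.6863 = 4.7578; final concentrate = 48.439 t/h.
urea fraction = 43.681/48.439 = 0.902.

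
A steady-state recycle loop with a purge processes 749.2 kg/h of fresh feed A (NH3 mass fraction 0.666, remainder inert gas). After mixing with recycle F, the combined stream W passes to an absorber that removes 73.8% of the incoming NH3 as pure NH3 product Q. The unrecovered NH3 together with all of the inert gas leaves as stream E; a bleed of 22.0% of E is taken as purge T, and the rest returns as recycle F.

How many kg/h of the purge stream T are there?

inert gas enters only via A and leaves only via the purge: 749.2×0.334 = 0.220×(inert gas in E), and the absorber passes all inert gas, so inert gas in W = inert gas in E = 1137.4 kg/h.
NH3 in W: m_A = 749.2×0.666 + (1−0.220)·(1−0.738)·m_A, so m_A = 498.97/0.7956 = 627.13 kg/h.
E = (1−0.738)×627.13 + 1137.4 = 1301.7 kg/h.
Purge T = 0.220×1301.7 = 286.38 kg/h.

286.4 kg/h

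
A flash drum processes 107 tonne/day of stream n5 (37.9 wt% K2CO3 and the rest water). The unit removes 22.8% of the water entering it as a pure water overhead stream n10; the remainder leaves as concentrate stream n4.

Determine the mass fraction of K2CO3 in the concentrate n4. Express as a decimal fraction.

K2CO3 is not removed: 107×0.379 = 40.553 tonne/day of K2CO3 enters n4.
water entering = 107×0.621 = 66.447 tonne/day; overhead removed = 0.228×66.447 = 15.15 tonne/day.
Concentrate = 107 − 15.15 = 91.85 tonne/day.
Mass fraction = 40.553/91.85 = 0.442.

0.442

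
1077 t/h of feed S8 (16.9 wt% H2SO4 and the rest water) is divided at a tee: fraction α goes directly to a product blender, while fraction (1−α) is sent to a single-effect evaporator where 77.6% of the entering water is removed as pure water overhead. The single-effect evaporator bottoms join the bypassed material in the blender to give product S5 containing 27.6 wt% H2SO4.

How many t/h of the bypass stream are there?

429.5 t/h

All 1077×0.169 = 182.01 t/h of H2SO4 reaches S5, so S5 = 182.01/0.276 = 659.47 t/h and vapour = 417.53 t/h.
The evaporator receives (1−α)·1077 of feed at 0.831 water and removes 0.776 of that water:
0.776×0.831×(1−α)×1077 = 417.53
(1−α) = 417.53/694.51 = 0.6012;  α = 0.3988.
Bypass flow = 0.3988×1077 = 429.52 t/h.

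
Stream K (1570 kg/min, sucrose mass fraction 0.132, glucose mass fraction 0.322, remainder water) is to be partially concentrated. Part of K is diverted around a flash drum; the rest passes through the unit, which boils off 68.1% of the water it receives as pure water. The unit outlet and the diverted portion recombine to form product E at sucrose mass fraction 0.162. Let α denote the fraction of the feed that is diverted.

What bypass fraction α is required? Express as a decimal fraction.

0.502

All 1570×0.132 = 207.24 kg/min of sucrose reaches E, so E = 207.24/0.162 = 1279.3 kg/min and vapour = 290.74 kg/min.
The evaporator receives (1−α)·1570 of feed at 0.546 water and removes 0.681 of that water:
0.681×0.546×(1−α)×1570 = 290.74
(1−α) = 290.74/583.77 = 0.4980;  α = 0.5020.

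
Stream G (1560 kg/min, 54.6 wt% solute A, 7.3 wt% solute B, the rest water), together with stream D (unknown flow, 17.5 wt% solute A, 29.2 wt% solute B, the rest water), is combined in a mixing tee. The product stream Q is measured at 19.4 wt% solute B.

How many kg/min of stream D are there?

Let D be the unknown flow. Total out = 1560 + D.
solute B balance: 113.88 + 0.292·D = 0.194·(1560 + D)
(0.292 − 0.194)·D = 0.194×1560 − 113.88 = 188.76
D = 188.76 / 0.098 = 1926.1 kg/min

1926 kg/min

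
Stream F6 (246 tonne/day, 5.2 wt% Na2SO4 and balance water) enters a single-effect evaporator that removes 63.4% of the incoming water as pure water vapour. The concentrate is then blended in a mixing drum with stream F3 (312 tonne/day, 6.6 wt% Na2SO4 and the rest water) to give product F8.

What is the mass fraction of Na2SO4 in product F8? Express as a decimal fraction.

0.081

Vapour removed = 0.634×0.948×246 = 147.85 tonne/day; concentrate = 98.146 tonne/day.
Na2SO4 reaching the mixer = 12.792 (from concentrate) + 312×0.066 = 33.384 tonne/day.
Product flow = 98.146 + 312 = 410.15 tonne/day; Na2SO4 fraction = 0.081.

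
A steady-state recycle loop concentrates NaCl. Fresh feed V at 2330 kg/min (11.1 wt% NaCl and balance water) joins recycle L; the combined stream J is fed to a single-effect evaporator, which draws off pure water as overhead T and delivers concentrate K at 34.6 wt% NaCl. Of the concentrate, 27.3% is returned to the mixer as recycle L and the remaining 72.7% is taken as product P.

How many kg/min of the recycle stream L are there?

Overall NaCl balance (none leaves overhead): NaCl in fresh feed = NaCl in product, i.e. 2330×0.111 = (1−0.273)·K·0.346.
K = 258.63/(0.346×0.727) = 1028.2 kg/min.
Recycle L = 0.273×1028.2 = 280.69 kg/min.

280.7 kg/min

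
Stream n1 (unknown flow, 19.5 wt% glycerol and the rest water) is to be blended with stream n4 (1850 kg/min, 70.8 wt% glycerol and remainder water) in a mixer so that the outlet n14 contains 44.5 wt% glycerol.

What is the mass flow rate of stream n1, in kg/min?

Let n1 be the unknown flow. Total out = 1850 + n1.
glycerol balance: 1309.8 + 0.195·n1 = 0.445·(1850 + n1)
(0.195 − 0.445)·n1 = 0.445×1850 − 1309.8 = -486.55
n1 = -486.55 / -0.250 = 1946.2 kg/min

1946 kg/min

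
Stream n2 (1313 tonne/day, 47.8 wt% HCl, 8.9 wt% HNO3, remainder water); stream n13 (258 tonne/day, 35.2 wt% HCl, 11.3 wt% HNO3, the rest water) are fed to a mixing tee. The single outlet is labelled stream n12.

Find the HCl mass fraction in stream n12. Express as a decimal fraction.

0.457

Total flow out = 1313 + 258 = 1571 tonne/day.
HCl in = 1313×0.478 + 258×0.352 = 718.43 tonne/day.
HCl mass fraction in n12 = 718.43/1571 = 0.457.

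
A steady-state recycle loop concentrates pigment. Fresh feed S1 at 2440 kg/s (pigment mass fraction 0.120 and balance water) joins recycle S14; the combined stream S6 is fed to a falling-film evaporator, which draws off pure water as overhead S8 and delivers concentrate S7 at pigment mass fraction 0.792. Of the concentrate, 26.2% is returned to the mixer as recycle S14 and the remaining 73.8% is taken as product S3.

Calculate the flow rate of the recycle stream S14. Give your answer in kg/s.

Overall pigment balance (none leaves overhead): pigment in fresh feed = pigment in product, i.e. 2440×0.120 = (1−0.262)·S7·0.792.
S7 = 292.8/(0.792×0.738) = 500.94 kg/s.
Recycle S14 = 0.262×500.94 = 131.25 kg/s.

131.2 kg/s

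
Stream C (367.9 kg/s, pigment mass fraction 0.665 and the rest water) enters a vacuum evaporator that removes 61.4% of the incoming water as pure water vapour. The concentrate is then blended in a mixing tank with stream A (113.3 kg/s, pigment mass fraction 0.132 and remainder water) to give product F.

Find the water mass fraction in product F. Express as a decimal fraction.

0.360

Vapour removed = 0.614×0.335×367.9 = 75.673 kg/s; concentrate = 292.23 kg/s.
water reaching the mixer = 47.573 (from concentrate) + 113.3×0.868 = 145.92 kg/s.
Product flow = 292.23 + 113.3 = 405.53 kg/s; water fraction = 0.360.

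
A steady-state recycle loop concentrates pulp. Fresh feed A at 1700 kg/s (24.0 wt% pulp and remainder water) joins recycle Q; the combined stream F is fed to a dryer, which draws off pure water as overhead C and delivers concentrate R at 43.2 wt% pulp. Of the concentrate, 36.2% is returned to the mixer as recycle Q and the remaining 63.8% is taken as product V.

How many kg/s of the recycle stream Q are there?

535.9 kg/s

Overall pulp balance (none leaves overhead): pulp in fresh feed = pulp in product, i.e. 1700×0.240 = (1−0.362)·R·0.432.
R = 408/(0.432×0.638) = 1480.3 kg/s.
Recycle Q = 0.362×1480.3 = 535.88 kg/s.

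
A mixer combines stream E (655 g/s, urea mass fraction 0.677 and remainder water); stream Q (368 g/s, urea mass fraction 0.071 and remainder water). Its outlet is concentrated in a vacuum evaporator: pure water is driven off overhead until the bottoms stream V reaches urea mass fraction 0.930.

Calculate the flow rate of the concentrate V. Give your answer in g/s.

504.9 g/s

urea entering = 655×0.677 + 368×0.071 = 469.56 g/s.
All urea reports to V, so V = 469.56/0.930 = 504.91 g/s.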